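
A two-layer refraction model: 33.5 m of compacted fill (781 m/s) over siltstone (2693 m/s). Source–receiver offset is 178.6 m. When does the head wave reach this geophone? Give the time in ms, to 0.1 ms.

t = x/V₂ + 2h·√(V₂²−V₁²)/(V₁V₂).
√(V₂²−V₁²) = √(2693²−781²) = 2577.3 m/s; delay term = 2·33.5·2577.3/(781·2693) = 0.08210 s.
t = 178.6/2693 + 0.08210 = 0.14842 s.

148.4 ms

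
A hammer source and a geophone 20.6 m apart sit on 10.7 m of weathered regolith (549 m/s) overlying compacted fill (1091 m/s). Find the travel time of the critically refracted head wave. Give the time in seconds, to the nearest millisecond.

t = x/V₂ + 2h·√(V₂²−V₁²)/(V₁V₂).
√(V₂²−V₁²) = √(1091²−549²) = 942.8 m/s; delay term = 2·10.7·942.8/(549·1091) = 0.03369 s.
t = 20.6/1091 + 0.03369 = 0.05257 s.

0.053 s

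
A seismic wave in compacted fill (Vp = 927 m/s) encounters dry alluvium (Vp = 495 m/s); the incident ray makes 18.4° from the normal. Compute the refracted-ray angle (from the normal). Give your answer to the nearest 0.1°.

Snell's law: sin θ₂ = (V₂/V₁)·sin θ₁ = (495/927)·sin 18.4° = 0.1686.
θ₂ = sin⁻¹(0.1686) = 9.70° (from vertical).

9.7°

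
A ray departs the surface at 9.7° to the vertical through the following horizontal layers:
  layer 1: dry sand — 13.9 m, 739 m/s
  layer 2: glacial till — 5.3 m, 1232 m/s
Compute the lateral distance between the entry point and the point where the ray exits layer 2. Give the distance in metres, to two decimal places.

3.93 m

p = sin θ₁/V₁ = sin 9.7°/739 = 2.2800e-04 s/m is conserved through the stack.
Layer 1: θ = 9.70°; offset = 13.9·tan 9.70° = 2.3760 m.
Layer 2: sin θ = p·1232 = 0.2809 → θ = 16.31°; offset = 5.3·tan 16.31° = 1.5512 m.
Total horizontal offset = 3.9271 m.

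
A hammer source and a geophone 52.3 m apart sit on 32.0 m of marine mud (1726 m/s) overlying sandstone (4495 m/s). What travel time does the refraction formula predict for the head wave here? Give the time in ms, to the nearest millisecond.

t = x/V₂ + 2h·√(V₂²−V₁²)/(V₁V₂).
√(V₂²−V₁²) = √(4495²−1726²) = 4150.4 m/s; delay term = 2·32.0·4150.4/(1726·4495) = 0.03424 s.
t = 52.3/4495 + 0.03424 = 0.04587 s.

46 ms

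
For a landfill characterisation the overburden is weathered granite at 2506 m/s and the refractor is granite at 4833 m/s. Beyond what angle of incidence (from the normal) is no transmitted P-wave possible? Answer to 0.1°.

31.2°

At critical incidence the refracted ray runs along the interface (θ₂ = 90°), so sin θ_c = V₁/V₂.
θ_c = arcsin(2506/4833) = arcsin 0.5185 = 31.23°.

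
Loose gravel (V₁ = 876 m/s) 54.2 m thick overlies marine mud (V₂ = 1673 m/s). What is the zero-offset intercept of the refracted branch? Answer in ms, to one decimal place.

θ_c = arcsin(V₁/V₂) = arcsin(876/1673) = 31.57°; cos θ_c = 0.8520.
tᵢ = 2h·cos θ_c / V₁ = 2·54.2·0.8520 / 876 = 0.10542 s.

105.4 ms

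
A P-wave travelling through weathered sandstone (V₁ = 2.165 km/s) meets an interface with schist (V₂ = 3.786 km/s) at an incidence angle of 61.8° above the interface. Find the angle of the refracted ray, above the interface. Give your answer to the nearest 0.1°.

34.3°

Angle from the normal: 90° − 61.8° = 28.2°.
sin θ₁/V₁ = sin θ₂/V₂ ⇒ sin θ₂ = 3.786·sin 28.2°/2.165 = 3.786·0.4726/2.165 = 0.8264.
θ₂ = arcsin 0.8264 = 55.73° from the normal.
From the interface: 90° − 55.73° = 34.27°.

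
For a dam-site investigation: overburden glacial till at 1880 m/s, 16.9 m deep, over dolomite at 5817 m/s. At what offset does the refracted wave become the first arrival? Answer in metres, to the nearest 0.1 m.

x_cross = 2h·√((V₂+V₁)/(V₂−V₁)).
(V₂+V₁)/(V₂−V₁) = (5817+1880)/(5817−1880) = 1.9550; √ = 1.3982.
x_cross = 2·16.9·1.3982 = 47.26 m.

47.3 m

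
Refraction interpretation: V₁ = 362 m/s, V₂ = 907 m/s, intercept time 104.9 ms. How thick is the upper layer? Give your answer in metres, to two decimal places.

20.71 m

θ_c = arcsin(362/907) = 23.52°; cos θ_c = 0.9169.
tᵢ = 2h cos θ_c/V₁ ⇒ h = tᵢ·V₁/(2 cos θ_c) = 0.1049·362/(2·0.9169) = 20.71 m.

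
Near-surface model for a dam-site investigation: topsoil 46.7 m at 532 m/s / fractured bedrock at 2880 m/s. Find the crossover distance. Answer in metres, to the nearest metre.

113 m

x_cross = 2h·√((V₂+V₁)/(V₂−V₁)).
(V₂+V₁)/(V₂−V₁) = (2880+532)/(2880−532) = 1.4532; √ = 1.2055.
x_cross = 2·46.7·1.2055 = 112.59 m.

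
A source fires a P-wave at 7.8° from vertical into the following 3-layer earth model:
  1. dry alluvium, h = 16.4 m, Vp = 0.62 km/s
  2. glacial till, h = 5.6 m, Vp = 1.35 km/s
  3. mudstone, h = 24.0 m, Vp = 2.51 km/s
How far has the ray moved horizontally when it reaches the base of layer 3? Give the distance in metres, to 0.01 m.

p = sin θ₁/V₁ = sin 7.8°/0.62 = 2.1890e-01 s/km is conserved through the stack.
Layer 1: θ = 7.80°; offset = 16.4·tan 7.80° = 2.2465 m.
Layer 2: sin θ = p·1.35 = 0.2955 → θ = 17.19°; offset = 5.6·tan 17.19° = 1.7322 m.
Layer 3: sin θ = p·2.51 = 0.5494 → θ = 33.33°; offset = 24.0·tan 33.33° = 15.7818 m.
Σ offsets = 19.7605 m.

19.76 m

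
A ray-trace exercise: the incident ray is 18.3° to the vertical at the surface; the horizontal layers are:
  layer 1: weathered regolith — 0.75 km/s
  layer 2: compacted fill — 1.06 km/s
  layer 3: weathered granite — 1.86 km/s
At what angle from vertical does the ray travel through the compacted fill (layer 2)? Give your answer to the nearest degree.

26°

Snell's law across each interface conserves sin θ / V, so sin θ_2 = V_2·sin θ₁/V₁.
sin θ_2 = 1.06 × sin 18.3° / 0.75 = 0.4438.
θ_2 = arcsin 0.4438 = 26.35°.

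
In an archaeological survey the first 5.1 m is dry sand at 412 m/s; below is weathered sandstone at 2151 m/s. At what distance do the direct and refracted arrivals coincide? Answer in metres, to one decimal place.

12.4 m

x_cross = 2h·√((V₂+V₁)/(V₂−V₁)).
(V₂+V₁)/(V₂−V₁) = (2151+412)/(2151−412) = 1.4738; √ = 1.2140.
x_cross = 2·5.1·1.2140 = 12.38 m.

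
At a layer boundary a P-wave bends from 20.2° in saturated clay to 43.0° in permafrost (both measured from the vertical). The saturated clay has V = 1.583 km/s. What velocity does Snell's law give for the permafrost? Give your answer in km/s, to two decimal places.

sin 20.2° = 0.3453; sin 43.0° = 0.6820.
V₂ = V₁·(sin θ₂/sin θ₁) = 1.583·(0.6820/0.3453) = 3.13 km/s.

3.13 km/s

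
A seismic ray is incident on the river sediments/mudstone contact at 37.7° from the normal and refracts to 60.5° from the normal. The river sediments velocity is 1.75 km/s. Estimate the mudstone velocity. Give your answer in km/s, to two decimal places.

2.49 km/s

sin 37.7° = 0.6115; sin 60.5° = 0.8704.
V₂ = V₁·(sin θ₂/sin θ₁) = 1.75·(0.8704/0.6115) = 2.49 km/s.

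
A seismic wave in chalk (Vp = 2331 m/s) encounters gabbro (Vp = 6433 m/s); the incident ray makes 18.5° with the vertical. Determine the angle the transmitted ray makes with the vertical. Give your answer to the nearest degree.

sin θ₁/V₁ = sin θ₂/V₂ ⇒ sin θ₂ = 6433·sin 18.5°/2331 = 6433·0.3173/2331 = 0.8757.
θ₂ = arcsin 0.8757 = 61.13° from the normal.

61°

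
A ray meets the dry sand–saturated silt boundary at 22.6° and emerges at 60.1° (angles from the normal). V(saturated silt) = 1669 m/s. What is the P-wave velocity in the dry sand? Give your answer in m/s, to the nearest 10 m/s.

Snell's law: sin 22.6°/V₁ = sin 60.1°/V₂.
V₁ = V₂·sin 22.6°/sin 60.1° = 1669 × 0.4433 = 739.87 m/s.

740 m/s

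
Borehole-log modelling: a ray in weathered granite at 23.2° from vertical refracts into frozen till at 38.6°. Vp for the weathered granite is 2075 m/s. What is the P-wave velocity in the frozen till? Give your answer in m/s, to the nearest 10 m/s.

Snell's law: sin 23.2°/V₁ = sin 38.6°/V₂.
V₂ = V₁·sin 38.6°/sin 23.2° = 2075 × 1.5837 = 3286.14 m/s.

3290 m/s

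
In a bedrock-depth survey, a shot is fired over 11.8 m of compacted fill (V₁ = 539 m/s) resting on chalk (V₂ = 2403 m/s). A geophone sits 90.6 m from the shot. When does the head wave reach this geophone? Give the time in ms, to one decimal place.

θ_c = arcsin(V₁/V₂) = arcsin(539/2403) = 12.96°, cos θ_c = 0.9745.
Intercept time tᵢ = 2h cos θ_c / V₁ = 2·11.8·0.9745/539 = 0.04267 s.
t = x/V₂ + tᵢ = 90.6/2403 + 0.04267 = 0.08037 s.

80.4 ms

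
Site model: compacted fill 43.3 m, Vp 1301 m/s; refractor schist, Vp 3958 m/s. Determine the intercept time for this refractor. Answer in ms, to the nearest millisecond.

tᵢ = 2h·√(V₂²−V₁²)/(V₁V₂).
√(V₂²−V₁²) = √(3958²−1301²) = 3738.1 m/s.
tᵢ = 2·43.3·3738.1/(1301·3958) = 0.06287 s.

63 ms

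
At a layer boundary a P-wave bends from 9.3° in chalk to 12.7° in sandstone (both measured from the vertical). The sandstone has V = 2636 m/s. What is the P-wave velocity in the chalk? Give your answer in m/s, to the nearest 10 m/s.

sin 9.3° = 0.1616; sin 12.7° = 0.2198.
V₁ = V₂·(sin θ₁/sin θ₂) = 2636·(0.1616/0.2198) = 1937.66 m/s.

1940 m/s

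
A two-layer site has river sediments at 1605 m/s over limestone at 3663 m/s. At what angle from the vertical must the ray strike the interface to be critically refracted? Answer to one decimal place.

26.0°

Critical incidence: sin θ_c = V₁/V₂ = 1605/3663 = 0.4382.
θ_c = arcsin 0.4382 = 25.99°.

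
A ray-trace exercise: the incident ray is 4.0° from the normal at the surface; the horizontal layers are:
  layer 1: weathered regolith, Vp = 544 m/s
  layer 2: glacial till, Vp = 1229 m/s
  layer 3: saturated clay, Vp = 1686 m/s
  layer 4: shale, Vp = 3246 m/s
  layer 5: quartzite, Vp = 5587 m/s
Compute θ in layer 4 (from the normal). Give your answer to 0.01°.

Ray parameter p = sin 4.0° / 544 = 1.2823e-04 s/m.
sin θ_4 = p·V_4 = 1.2823e-04 × 3246 = 0.4162.
θ_4 = 24.60° from the vertical.

24.60°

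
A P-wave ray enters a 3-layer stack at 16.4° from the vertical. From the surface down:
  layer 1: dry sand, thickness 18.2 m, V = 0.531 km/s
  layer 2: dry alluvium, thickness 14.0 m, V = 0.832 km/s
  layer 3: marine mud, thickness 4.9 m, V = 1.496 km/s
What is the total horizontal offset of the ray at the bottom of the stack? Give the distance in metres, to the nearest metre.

19 m

Ray parameter p = sin 16.4° / 0.531 km/s = 5.3172e-01 s/km.
Layer 1: θ = 16.40°; offset = 18.2·tan 16.40° = 5.357 m.
Layer 2: sin θ = p·0.832 = 0.4424 → θ = 26.26°; offset = 14.0·tan 26.26° = 6.906 m.
Layer 3: sin θ = p·1.496 = 0.7954 → θ = 52.70°; offset = 4.9·tan 52.70° = 6.432 m.
Σ offsets = 18.694 m.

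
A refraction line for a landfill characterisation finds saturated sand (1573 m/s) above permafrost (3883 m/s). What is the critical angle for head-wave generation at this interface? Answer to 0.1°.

23.9°

Critical incidence: sin θ_c = V₁/V₂ = 1573/3883 = 0.4051.
θ_c = arcsin 0.4051 = 23.90°.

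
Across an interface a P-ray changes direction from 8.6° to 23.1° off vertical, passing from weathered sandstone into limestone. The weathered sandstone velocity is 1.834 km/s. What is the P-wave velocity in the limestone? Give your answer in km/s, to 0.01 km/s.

4.81 km/s

sin 8.6° = 0.1495; sin 23.1° = 0.3923.
V₂ = V₁·(sin θ₂/sin θ₁) = 1.834·(0.3923/0.1495) = 4.81 km/s.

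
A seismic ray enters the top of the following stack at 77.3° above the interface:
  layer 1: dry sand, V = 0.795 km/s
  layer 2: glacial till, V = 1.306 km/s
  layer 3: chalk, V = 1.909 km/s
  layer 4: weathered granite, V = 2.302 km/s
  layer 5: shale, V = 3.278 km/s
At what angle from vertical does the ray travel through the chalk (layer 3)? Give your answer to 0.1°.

From the normal: θ₁ = 90° − 77.3° = 12.7°.
Ray parameter p = sin 12.7° / 0.795 = 2.7654e-01 s/km.
sin θ_3 = p·V_3 = 2.7654e-01 × 1.909 = 0.5279.
θ_3 = arcsin 0.5279 = 31.86°.

31.9°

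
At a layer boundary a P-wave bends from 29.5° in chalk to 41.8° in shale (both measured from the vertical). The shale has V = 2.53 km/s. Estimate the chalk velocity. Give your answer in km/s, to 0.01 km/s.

1.87 km/s

sin 29.5° = 0.4924; sin 41.8° = 0.6665.
V₁ = V₂·(sin θ₁/sin θ₂) = 2.53·(0.4924/0.6665) = 1.87 km/s.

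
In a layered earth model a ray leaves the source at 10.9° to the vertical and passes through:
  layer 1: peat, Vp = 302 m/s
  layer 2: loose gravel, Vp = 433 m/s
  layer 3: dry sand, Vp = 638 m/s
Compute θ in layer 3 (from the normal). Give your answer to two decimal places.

23.55°

Ray parameter p = sin 10.9° / 302 = 6.2614e-04 s/m.
sin θ_3 = p·V_3 = 6.2614e-04 × 638 = 0.3995.
θ_3 = 23.55° from the vertical.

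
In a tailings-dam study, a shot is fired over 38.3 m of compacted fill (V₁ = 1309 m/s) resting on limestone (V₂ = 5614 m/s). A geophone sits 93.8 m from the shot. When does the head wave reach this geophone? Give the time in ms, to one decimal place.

t = x/V₂ + 2h·√(V₂²−V₁²)/(V₁V₂).
√(V₂²−V₁²) = √(5614²−1309²) = 5459.3 m/s; delay term = 2·38.3·5459.3/(1309·5614) = 0.05691 s.
t = 93.8/5614 + 0.05691 = 0.07361 s.

73.6 ms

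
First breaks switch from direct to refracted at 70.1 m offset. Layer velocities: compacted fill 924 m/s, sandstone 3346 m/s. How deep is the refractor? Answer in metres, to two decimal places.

h = (x_cross/2)·√((V₂−V₁)/(V₂+V₁)).
(V₂−V₁)/(V₂+V₁) = (3346−924)/(3346+924) = 0.5672; √ = 0.7531.
h = (70.1/2)·0.7531 = 26.40 m.

26.40 m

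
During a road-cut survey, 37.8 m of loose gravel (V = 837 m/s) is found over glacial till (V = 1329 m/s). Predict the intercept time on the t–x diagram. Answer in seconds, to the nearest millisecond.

0.070 s

θ_c = arcsin(V₁/V₂) = arcsin(837/1329) = 39.04°; cos θ_c = 0.7768.
tᵢ = 2h·cos θ_c / V₁ = 2·37.8·0.7768 / 837 = 0.07016 s.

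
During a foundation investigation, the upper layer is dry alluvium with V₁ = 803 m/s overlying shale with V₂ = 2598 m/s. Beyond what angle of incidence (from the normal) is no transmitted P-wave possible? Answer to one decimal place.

At critical incidence the refracted ray runs along the interface (θ₂ = 90°), so sin θ_c = V₁/V₂.
θ_c = arcsin(803/2598) = arcsin 0.3091 = 18.00°.

18.0°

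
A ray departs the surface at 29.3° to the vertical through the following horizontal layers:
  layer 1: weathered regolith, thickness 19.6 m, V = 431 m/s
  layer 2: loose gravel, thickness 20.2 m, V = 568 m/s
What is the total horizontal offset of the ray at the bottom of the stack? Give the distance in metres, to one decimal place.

28.0 m

p = sin θ₁/V₁ = sin 29.3°/431 = 1.1355e-03 s/m is conserved through the stack.
Layer 1: θ = 29.30°; offset = 19.6·tan 29.30° = 10.999 m.
Layer 2: sin θ = p·568 = 0.6449 → θ = 40.16°; offset = 20.2·tan 40.16° = 17.047 m.
Total horizontal offset = 28.046 m.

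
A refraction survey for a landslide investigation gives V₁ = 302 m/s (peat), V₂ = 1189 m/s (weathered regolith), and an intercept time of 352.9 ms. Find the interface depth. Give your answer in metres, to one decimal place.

h = tᵢ·V₁·V₂ / (2·√(V₂²−V₁²)).
√(V₂²−V₁²) = √(1189² − 302²) = 1150.0 m/s.
h = 0.3529 s × 302 × 1189 / (2 × 1150.0) = 55.09 m.

55.1 m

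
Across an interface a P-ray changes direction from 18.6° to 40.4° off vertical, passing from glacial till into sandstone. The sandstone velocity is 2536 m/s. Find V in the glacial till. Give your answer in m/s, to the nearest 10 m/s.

sin 18.6° = 0.3190; sin 40.4° = 0.6481.
V₁ = V₂·(sin θ₁/sin θ₂) = 2536·(0.3190/0.6481) = 1248.04 m/s.

1250 m/s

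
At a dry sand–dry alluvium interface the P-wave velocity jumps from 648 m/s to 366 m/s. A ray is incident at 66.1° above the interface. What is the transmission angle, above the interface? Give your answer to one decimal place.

Convert to the normal: θ₁ = 90° − 66.1° = 23.9°.
sin θ₁/V₁ = sin θ₂/V₂ ⇒ sin θ₂ = 366·sin 23.9°/648 = 366·0.4051/648 = 0.2288.
θ₂ = arcsin 0.2288 = 13.23° from the normal.
From the interface: 90° − 13.23° = 76.77°.

76.8°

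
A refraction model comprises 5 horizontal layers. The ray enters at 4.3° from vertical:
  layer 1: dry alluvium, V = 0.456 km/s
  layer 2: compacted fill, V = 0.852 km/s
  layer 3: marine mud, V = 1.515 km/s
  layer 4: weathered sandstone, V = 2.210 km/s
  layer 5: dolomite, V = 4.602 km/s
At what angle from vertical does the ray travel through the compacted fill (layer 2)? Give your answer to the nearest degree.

Snell's law across each interface conserves sin θ / V, so sin θ_2 = V_2·sin θ₁/V₁.
sin θ_2 = 0.852 × sin 4.3° / 0.456 = 0.1401.
θ_2 = 8.05° from the vertical.

8°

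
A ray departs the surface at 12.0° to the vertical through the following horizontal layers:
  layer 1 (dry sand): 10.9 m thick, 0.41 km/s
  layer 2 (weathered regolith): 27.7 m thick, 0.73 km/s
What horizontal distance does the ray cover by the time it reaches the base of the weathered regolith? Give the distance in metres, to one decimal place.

13.4 m

Apply Snell's law at each interface; in layer i the horizontal offset is hᵢ·tan θᵢ.
Layer 1: θ = 12.00°; offset = 10.9·tan 12.00° = 2.317 m.
Layer 2: sin θ = 0.73·sin 12.0°/0.41 = 0.3702, θ = 21.73°; offset = 27.7·tan 21.73° = 11.038 m.
Summing the layer offsets gives 13.355 m.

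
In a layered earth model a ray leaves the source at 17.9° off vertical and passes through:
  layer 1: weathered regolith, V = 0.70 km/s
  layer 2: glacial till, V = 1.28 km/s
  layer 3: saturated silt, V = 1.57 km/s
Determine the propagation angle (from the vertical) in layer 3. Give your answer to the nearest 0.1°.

Ray parameter p = sin 17.9° / 0.70 = 4.3908e-01 s/km.
sin θ_3 = p·V_3 = 4.3908e-01 × 1.57 = 0.6894.
θ_3 = arcsin 0.6894 = 43.58°.

43.6°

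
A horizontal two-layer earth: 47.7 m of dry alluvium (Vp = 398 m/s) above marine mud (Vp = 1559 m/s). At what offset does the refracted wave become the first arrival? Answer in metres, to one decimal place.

123.9 m

θ_c = arcsin(398/1559) = 14.79°, so cos θ_c = 0.9669 and tᵢ = 2h cos θ_c/V₁ = 0.2318 s.
At crossover x/V₁ = x/V₂ + tᵢ ⇒ x = tᵢ/(1/V₁ − 1/V₂) = 0.23176/(2.5126e-03 − 6.4144e-04) = 123.86 m.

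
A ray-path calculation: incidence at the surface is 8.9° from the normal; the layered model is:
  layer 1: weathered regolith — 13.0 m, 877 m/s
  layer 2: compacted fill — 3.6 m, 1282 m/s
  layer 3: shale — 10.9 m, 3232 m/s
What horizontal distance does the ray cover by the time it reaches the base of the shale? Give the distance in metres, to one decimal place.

10.4 m

Ray parameter p = sin 8.9° / 877 m/s = 1.7641e-04 s/m.
Layer 1: θ = 8.90°; offset = 13.0·tan 8.90° = 2.036 m.
Layer 2: sin θ = p·1282 = 0.2262 → θ = 13.07°; offset = 3.6·tan 13.07° = 0.836 m.
Layer 3: sin θ = p·3232 = 0.5702 → θ = 34.76°; offset = 10.9·tan 34.76° = 7.565 m.
Σ offsets = 10.436 m.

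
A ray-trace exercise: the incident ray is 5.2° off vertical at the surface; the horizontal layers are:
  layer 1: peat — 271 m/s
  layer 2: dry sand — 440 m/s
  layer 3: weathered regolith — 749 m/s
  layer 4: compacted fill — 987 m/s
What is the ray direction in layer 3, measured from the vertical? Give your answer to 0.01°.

Snell's law across each interface conserves sin θ / V, so sin θ_3 = V_3·sin θ₁/V₁.
sin θ_3 = 749 × sin 5.2° / 271 = 0.2505.
θ_3 = arcsin 0.2505 = 14.51°.

14.51°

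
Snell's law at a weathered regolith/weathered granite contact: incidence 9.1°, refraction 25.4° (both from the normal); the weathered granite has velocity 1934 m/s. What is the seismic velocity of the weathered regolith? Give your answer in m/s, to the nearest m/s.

713 m/s

Snell's law: sin 9.1°/V₁ = sin 25.4°/V₂.
V₁ = V₂·sin 9.1°/sin 25.4° = 1934 × 0.3687 = 713.11 m/s.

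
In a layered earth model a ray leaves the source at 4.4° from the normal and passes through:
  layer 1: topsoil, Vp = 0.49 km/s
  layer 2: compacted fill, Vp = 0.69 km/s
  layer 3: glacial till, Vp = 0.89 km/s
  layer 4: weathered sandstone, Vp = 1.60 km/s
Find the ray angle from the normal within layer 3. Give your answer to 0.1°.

8.0°

Ray parameter p = sin 4.4° / 0.49 = 1.5657e-01 s/km.
sin θ_3 = p·V_3 = 1.5657e-01 × 0.89 = 0.1393.
θ_3 = arcsin 0.1393 = 8.01°.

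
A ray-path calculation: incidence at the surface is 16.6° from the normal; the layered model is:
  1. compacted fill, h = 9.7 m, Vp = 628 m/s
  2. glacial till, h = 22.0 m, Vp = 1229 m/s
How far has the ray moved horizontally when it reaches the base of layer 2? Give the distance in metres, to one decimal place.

17.7 m

p = sin θ₁/V₁ = sin 16.6°/628 = 4.5492e-04 s/m is conserved through the stack.
Layer 1: θ = 16.60°; offset = 9.7·tan 16.60° = 2.892 m.
Layer 2: sin θ = p·1229 = 0.5591 → θ = 33.99°; offset = 22.0·tan 33.99° = 14.835 m.
Summing the layer offsets gives 17.727 m.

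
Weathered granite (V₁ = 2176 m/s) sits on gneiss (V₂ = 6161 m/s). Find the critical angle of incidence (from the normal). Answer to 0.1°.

20.7°

Critical incidence: sin θ_c = V₁/V₂ = 2176/6161 = 0.3532.
θ_c = arcsin 0.3532 = 20.68°.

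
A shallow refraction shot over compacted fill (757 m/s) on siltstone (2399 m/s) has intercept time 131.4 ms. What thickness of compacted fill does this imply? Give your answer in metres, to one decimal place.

θ_c = arcsin(757/2399) = 18.39°; cos θ_c = 0.9489.
tᵢ = 2h cos θ_c/V₁ ⇒ h = tᵢ·V₁/(2 cos θ_c) = 0.1314·757/(2·0.9489) = 52.41 m.

52.4 m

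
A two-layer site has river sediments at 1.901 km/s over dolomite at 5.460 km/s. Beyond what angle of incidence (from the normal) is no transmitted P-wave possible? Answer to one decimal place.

Critical incidence: sin θ_c = V₁/V₂ = 1.901/5.460 = 0.3482.
θ_c = arcsin 0.3482 = 20.38°.

20.4°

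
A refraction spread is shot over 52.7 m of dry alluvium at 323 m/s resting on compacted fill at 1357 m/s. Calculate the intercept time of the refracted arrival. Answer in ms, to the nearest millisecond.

θ_c = arcsin(V₁/V₂) = arcsin(323/1357) = 13.77°; cos θ_c = 0.9713.
tᵢ = 2h·cos θ_c / V₁ = 2·52.7·0.9713 / 323 = 0.31694 s.

317 ms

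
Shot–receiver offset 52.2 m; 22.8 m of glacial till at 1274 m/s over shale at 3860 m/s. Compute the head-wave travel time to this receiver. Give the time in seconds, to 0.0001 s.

t = x/V₂ + 2h·√(V₂²−V₁²)/(V₁V₂).
√(V₂²−V₁²) = √(3860²−1274²) = 3643.7 m/s; delay term = 2·22.8·3643.7/(1274·3860) = 0.03379 s.
t = 52.2/3860 + 0.03379 = 0.04731 s.

0.0473 s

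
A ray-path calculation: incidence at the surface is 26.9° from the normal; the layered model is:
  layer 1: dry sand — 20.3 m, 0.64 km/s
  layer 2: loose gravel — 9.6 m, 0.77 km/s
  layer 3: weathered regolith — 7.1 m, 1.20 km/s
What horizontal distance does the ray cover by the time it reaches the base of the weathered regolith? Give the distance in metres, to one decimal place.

Ray parameter p = sin 26.9° / 0.64 km/s = 7.0693e-01 s/km.
Layer 1: θ = 26.90°; offset = 20.3·tan 26.90° = 10.299 m.
Layer 2: sin θ = p·0.77 = 0.5443 → θ = 32.98°; offset = 9.6·tan 32.98° = 6.229 m.
Layer 3: sin θ = p·1.20 = 0.8483 → θ = 58.03°; offset = 7.1·tan 58.03° = 11.375 m.
Total horizontal offset = 27.903 m.

27.9 m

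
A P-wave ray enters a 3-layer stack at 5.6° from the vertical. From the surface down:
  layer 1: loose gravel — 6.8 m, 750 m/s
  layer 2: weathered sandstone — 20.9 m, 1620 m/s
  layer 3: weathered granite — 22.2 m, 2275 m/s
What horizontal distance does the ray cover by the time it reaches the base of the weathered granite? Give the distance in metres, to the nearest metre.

Apply Snell's law at each interface; in layer i the horizontal offset is hᵢ·tan θᵢ.
Layer 1: θ = 5.60°; offset = 6.8·tan 5.60° = 0.667 m.
Layer 2: sin θ = 1620·sin 5.6°/750 = 0.2108, θ = 12.17°; offset = 20.9·tan 12.17° = 4.507 m.
Layer 3: sin θ = 2275·sin 5.6°/750 = 0.2960, θ = 17.22°; offset = 22.2·tan 17.22° = 6.880 m.
Σ offsets = 12.053 m.

12 m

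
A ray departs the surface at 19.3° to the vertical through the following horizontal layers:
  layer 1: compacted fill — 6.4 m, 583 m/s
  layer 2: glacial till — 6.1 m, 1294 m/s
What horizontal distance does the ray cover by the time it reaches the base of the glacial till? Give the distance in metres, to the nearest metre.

9 m

Ray parameter p = sin 19.3° / 583 m/s = 5.6692e-04 s/m.
Layer 1: θ = 19.30°; offset = 6.4·tan 19.30° = 2.241 m.
Layer 2: sin θ = p·1294 = 0.7336 → θ = 47.19°; offset = 6.1·tan 47.19° = 6.585 m.
Summing the layer offsets gives 8.826 m.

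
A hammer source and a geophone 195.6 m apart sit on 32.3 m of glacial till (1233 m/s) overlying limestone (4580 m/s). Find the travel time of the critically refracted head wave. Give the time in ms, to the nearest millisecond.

93 ms

t = x/V₂ + 2h·√(V₂²−V₁²)/(V₁V₂).
√(V₂²−V₁²) = √(4580²−1233²) = 4410.9 m/s; delay term = 2·32.3·4410.9/(1233·4580) = 0.05046 s.
t = 195.6/4580 + 0.05046 = 0.09317 s.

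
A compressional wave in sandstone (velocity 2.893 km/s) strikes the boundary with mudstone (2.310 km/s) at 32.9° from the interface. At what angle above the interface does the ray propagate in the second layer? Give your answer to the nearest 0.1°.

Angle from the normal: 90° − 32.9° = 57.1°.
Snell's law: sin θ₂ = (V₂/V₁)·sin θ₁ = (2.310/2.893)·sin 57.1° = 0.6704.
θ₂ = arcsin 0.6704 = 42.10° from the normal.
From the interface: 90° − 42.10° = 47.90°.

47.9°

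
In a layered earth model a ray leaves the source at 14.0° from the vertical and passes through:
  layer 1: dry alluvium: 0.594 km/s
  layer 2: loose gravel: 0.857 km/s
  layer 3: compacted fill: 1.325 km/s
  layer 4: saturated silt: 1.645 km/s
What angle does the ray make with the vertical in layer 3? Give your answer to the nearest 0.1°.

Snell's law across each interface conserves sin θ / V, so sin θ_3 = V_3·sin θ₁/V₁.
sin θ_3 = 1.325 × sin 14.0° / 0.594 = 0.5396.
θ_3 = 32.66° from the vertical.

32.7°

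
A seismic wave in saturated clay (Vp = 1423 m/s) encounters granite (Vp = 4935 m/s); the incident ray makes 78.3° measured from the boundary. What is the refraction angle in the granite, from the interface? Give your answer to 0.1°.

Convert to the normal: θ₁ = 90° − 78.3° = 11.7°.
Snell's law: sin θ₂ = (V₂/V₁)·sin θ₁ = (4935/1423)·sin 11.7° = 0.7033.
θ₂ = arcsin 0.7033 = 44.69° from the normal.
From the interface: 90° − 44.69° = 45.31°.

45.3°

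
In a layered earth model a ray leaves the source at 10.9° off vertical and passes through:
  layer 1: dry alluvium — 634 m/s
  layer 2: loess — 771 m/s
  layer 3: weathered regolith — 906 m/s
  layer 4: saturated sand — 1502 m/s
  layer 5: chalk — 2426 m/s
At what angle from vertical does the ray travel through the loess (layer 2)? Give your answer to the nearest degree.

Snell's law across each interface conserves sin θ / V, so sin θ_2 = V_2·sin θ₁/V₁.
sin θ_2 = 771 × sin 10.9° / 634 = 0.2300.
θ_2 = 13.29° from the vertical.

13°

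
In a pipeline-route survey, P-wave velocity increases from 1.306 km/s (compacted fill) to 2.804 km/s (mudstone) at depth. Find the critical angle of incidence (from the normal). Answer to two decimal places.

At critical incidence the refracted ray runs along the interface (θ₂ = 90°), so sin θ_c = V₁/V₂.
θ_c = arcsin(1.306/2.804) = arcsin 0.4658 = 27.76°.

27.76°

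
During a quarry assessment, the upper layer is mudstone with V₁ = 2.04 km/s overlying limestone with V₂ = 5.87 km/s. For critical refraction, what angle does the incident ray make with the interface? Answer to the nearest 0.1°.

69.7°

At critical incidence the refracted ray runs along the interface (θ₂ = 90°), so sin θ_c = V₁/V₂.
θ_c = arcsin(2.04/5.87) = arcsin 0.3475 = 20.34°.
Measured from the interface: 90° − 20.34° = 69.66°.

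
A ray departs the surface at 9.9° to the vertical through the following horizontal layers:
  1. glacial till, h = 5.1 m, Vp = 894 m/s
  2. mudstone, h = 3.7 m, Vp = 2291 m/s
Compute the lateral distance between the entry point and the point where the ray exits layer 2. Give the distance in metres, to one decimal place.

Apply Snell's law at each interface; in layer i the horizontal offset is hᵢ·tan θᵢ.
Layer 1: θ = 9.90°; offset = 5.1·tan 9.90° = 0.890 m.
Layer 2: sin θ = 2291·sin 9.9°/894 = 0.4406, θ = 26.14°; offset = 3.7·tan 26.14° = 1.816 m.
Total horizontal offset = 2.706 m.

2.7 m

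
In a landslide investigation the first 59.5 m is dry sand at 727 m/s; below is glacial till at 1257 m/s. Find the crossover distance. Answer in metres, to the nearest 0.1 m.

θ_c = arcsin(727/1257) = 35.34°, so cos θ_c = 0.8158 and tᵢ = 2h cos θ_c/V₁ = 0.1335 s.
At crossover x/V₁ = x/V₂ + tᵢ ⇒ x = tᵢ/(1/V₁ − 1/V₂) = 0.13353/(1.3755e-03 − 7.9554e-04) = 230.24 m.

230.2 m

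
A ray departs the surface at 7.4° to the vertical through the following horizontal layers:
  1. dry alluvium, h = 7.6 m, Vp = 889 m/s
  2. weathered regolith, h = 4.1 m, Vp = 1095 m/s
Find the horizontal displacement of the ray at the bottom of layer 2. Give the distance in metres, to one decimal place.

p = sin θ₁/V₁ = sin 7.4°/889 = 1.4488e-04 s/m is conserved through the stack.
Layer 1: θ = 7.40°; offset = 7.6·tan 7.40° = 0.987 m.
Layer 2: sin θ = p·1095 = 0.1586 → θ = 9.13°; offset = 4.1·tan 9.13° = 0.659 m.
Total horizontal offset = 1.646 m.

1.6 m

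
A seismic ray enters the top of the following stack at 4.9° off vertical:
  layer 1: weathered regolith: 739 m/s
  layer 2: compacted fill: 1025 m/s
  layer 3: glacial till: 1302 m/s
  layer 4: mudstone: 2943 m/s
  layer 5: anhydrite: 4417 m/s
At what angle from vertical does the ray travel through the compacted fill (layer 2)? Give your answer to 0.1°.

Ray parameter p = sin 4.9° / 739 = 1.1558e-04 s/m.
sin θ_2 = p·V_2 = 1.1558e-04 × 1025 = 0.1185.
θ_2 = arcsin 0.1185 = 6.80°.

6.8°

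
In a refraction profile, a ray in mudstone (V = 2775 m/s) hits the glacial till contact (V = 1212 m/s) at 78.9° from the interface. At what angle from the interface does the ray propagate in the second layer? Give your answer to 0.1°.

Convert to the normal: θ₁ = 90° − 78.9° = 11.1°.
Snell's law: sin θ₂ = (V₂/V₁)·sin θ₁ = (1212/2775)·sin 11.1° = 0.0841.
θ₂ = arcsin 0.0841 = 4.82° from the normal.
From the interface: 90° − 4.82° = 85.18°.

85.2°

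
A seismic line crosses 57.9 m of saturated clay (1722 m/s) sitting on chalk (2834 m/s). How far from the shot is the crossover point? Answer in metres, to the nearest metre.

234 m

x_cross = 2h·√((V₂+V₁)/(V₂−V₁)).
(V₂+V₁)/(V₂−V₁) = (2834+1722)/(2834−1722) = 4.0971; √ = 2.0241.
x_cross = 2·57.9·2.0241 = 234.39 m.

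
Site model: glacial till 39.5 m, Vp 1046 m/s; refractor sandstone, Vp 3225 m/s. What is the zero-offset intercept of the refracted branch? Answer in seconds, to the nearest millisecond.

tᵢ = 2h·√(V₂²−V₁²)/(V₁V₂).
√(V₂²−V₁²) = √(3225²−1046²) = 3050.7 m/s.
tᵢ = 2·39.5·3050.7/(1046·3225) = 0.07144 s.

0.071 s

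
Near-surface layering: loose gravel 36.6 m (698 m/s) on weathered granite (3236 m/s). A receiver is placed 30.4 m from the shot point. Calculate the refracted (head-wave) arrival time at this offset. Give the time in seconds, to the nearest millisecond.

0.112 s

t = x/V₂ + 2h·√(V₂²−V₁²)/(V₁V₂).
√(V₂²−V₁²) = √(3236²−698²) = 3159.8 m/s; delay term = 2·36.6·3159.8/(698·3236) = 0.10240 s.
t = 30.4/3236 + 0.10240 = 0.11180 s.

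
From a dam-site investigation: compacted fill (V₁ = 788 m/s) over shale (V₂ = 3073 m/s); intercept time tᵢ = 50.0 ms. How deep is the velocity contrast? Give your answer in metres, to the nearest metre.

20 m

θ_c = arcsin(788/3073) = 14.86°; cos θ_c = 0.9666.
tᵢ = 2h cos θ_c/V₁ ⇒ h = tᵢ·V₁/(2 cos θ_c) = 0.05·788/(2·0.9666) = 20.38 m.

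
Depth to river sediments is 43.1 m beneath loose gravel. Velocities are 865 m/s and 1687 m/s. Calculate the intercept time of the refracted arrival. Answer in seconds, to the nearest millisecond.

θ_c = arcsin(V₁/V₂) = arcsin(865/1687) = 30.85°; cos θ_c = 0.8585.
tᵢ = 2h·cos θ_c / V₁ = 2·43.1·0.8585 / 865 = 0.08556 s.

0.086 s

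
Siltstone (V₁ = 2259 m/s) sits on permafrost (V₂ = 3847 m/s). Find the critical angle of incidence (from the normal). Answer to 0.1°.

36.0°

Critical incidence: sin θ_c = V₁/V₂ = 2259/3847 = 0.5872.
θ_c = arcsin 0.5872 = 35.96°.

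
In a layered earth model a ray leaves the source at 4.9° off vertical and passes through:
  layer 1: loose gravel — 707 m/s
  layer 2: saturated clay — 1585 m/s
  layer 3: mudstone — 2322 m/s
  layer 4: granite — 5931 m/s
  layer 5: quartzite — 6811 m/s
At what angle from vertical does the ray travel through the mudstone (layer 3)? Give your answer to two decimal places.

Snell's law across each interface conserves sin θ / V, so sin θ_3 = V_3·sin θ₁/V₁.
sin θ_3 = 2322 × sin 4.9° / 707 = 0.2805.
θ_3 = 16.29° from the vertical.

16.29°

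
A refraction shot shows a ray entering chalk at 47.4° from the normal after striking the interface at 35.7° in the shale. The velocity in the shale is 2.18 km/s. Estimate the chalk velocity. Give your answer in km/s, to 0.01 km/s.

2.75 km/s

Snell's law: sin 35.7°/V₁ = sin 47.4°/V₂.
V₂ = V₁·sin 47.4°/sin 35.7° = 2.18 × 1.2614 = 2.75 km/s.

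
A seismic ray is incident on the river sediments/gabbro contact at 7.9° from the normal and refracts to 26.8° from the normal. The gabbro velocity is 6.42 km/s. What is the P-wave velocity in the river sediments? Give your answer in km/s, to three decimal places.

Snell's law: sin 7.9°/V₁ = sin 26.8°/V₂.
V₁ = V₂·sin 7.9°/sin 26.8° = 6.42 × 0.3048 = 1.957 km/s.

1.957 km/s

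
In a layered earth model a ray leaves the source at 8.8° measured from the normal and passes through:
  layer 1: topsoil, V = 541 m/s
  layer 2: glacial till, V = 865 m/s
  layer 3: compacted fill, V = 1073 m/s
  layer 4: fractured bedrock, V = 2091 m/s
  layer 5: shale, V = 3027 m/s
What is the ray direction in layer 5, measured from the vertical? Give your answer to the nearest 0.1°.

Ray parameter p = sin 8.8° / 541 = 2.8278e-04 s/m.
sin θ_5 = p·V_5 = 2.8278e-04 × 3027 = 0.8560.
θ_5 = arcsin 0.8560 = 58.87°.

58.9°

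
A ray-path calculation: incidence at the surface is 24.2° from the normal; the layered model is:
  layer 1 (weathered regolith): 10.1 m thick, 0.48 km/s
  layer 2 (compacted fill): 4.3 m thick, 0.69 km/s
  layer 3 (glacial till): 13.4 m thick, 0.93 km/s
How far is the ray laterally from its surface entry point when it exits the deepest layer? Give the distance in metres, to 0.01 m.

Apply Snell's law at each interface; in layer i the horizontal offset is hᵢ·tan θᵢ.
Layer 1: θ = 24.20°; offset = 10.1·tan 24.20° = 4.5391 m.
Layer 2: sin θ = 0.69·sin 24.2°/0.48 = 0.5893, θ = 36.10°; offset = 4.3·tan 36.10° = 3.1362 m.
Layer 3: sin θ = 0.93·sin 24.2°/0.48 = 0.7942, θ = 52.58°; offset = 13.4·tan 52.58° = 17.5152 m.
Total horizontal offset = 25.1905 m.

25.19 m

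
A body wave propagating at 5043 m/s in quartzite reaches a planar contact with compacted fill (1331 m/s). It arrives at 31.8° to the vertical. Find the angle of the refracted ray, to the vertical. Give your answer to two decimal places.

7.99°

Snell's law: sin θ₂ = (V₂/V₁)·sin θ₁ = (1331/5043)·sin 31.8° = 0.1391.
θ₂ = sin⁻¹(0.1391) = 7.99° (from vertical).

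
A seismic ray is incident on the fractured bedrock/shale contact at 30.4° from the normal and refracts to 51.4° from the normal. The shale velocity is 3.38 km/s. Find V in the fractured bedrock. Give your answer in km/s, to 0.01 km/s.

Snell's law: sin 30.4°/V₁ = sin 51.4°/V₂.
V₁ = V₂·sin 30.4°/sin 51.4° = 3.38 × 0.6475 = 2.19 km/s.

2.19 km/s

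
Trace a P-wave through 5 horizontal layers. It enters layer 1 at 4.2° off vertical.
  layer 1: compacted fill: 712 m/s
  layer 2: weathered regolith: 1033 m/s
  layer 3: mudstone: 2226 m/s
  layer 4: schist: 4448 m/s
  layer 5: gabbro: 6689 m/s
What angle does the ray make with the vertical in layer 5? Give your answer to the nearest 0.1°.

Snell's law across each interface conserves sin θ / V, so sin θ_5 = V_5·sin θ₁/V₁.
sin θ_5 = 6689 × sin 4.2° / 712 = 0.6880.
θ_5 = arcsin 0.6880 = 43.48°.

43.5°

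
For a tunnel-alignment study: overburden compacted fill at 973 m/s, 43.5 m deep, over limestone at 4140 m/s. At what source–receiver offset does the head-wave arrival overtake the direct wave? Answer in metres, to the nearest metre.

111 m

θ_c = arcsin(973/4140) = 13.59°, so cos θ_c = 0.9720 and tᵢ = 2h cos θ_c/V₁ = 0.0869 s.
At crossover x/V₁ = x/V₂ + tᵢ ⇒ x = tᵢ/(1/V₁ − 1/V₂) = 0.08691/(1.0277e-03 − 2.4155e-04) = 110.54 m.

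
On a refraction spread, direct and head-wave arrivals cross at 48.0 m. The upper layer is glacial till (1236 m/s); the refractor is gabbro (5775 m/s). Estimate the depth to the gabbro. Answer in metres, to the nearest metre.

19 m

x_cross = 2h·√((V₂+V₁)/(V₂−V₁)) → h = x_cross / (2·√((V₂+V₁)/(V₂−V₁))).
√((V₂+V₁)/(V₂−V₁)) = √((5775+1236)/(5775−1236)) = 1.2428.
h = 48.0 / (2·1.2428) = 19.31 m.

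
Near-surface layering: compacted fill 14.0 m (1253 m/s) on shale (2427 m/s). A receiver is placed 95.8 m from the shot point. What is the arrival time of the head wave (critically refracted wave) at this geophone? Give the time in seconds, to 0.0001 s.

θ_c = arcsin(V₁/V₂) = arcsin(1253/2427) = 31.08°, cos θ_c = 0.8564.
Intercept time tᵢ = 2h cos θ_c / V₁ = 2·14.0·0.8564/1253 = 0.01914 s.
t = x/V₂ + tᵢ = 95.8/2427 + 0.01914 = 0.05861 s.

0.0586 s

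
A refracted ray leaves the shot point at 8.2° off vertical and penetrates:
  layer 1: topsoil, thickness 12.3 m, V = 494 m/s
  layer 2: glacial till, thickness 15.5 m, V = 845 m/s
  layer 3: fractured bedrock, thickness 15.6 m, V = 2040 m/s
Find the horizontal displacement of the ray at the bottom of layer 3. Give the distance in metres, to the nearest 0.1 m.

p = sin θ₁/V₁ = sin 8.2°/494 = 2.8872e-04 s/m is conserved through the stack.
Layer 1: θ = 8.20°; offset = 12.3·tan 8.20° = 1.772 m.
Layer 2: sin θ = p·845 = 0.2440 → θ = 14.12°; offset = 15.5·tan 14.12° = 3.899 m.
Layer 3: sin θ = p·2040 = 0.5890 → θ = 36.09°; offset = 15.6·tan 36.09° = 11.370 m.
Total horizontal offset = 17.042 m.

17.0 m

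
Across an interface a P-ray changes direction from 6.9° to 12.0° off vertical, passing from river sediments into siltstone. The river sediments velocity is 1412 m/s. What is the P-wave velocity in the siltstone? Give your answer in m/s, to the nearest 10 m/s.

Snell's law: sin 6.9°/V₁ = sin 12.0°/V₂.
V₂ = V₁·sin 12.0°/sin 6.9° = 1412 × 1.7306 = 2443.64 m/s.

2440 m/s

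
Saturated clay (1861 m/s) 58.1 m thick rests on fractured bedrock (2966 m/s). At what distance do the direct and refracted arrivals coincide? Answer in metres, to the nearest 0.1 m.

θ_c = arcsin(1861/2966) = 38.86°, so cos θ_c = 0.7787 and tᵢ = 2h cos θ_c/V₁ = 0.0486 s.
At crossover x/V₁ = x/V₂ + tᵢ ⇒ x = tᵢ/(1/V₁ − 1/V₂) = 0.04862/(5.3735e-04 − 3.3715e-04) = 242.86 m.

242.9 m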